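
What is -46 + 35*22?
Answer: 724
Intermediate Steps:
-46 + 35*22 = -46 + 770 = 724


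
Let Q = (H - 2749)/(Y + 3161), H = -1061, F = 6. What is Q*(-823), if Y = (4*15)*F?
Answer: 3135630/3521 ≈ 890.55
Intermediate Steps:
Y = 360 (Y = (4*15)*6 = 60*6 = 360)
Q = -3810/3521 (Q = (-1061 - 2749)/(360 + 3161) = -3810/3521 ≈ -1.0821)
Q*(-823) = -3810/3521*(-823) = 3135630/3521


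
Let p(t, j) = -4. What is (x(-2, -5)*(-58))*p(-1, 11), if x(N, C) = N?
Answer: -464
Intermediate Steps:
(x(-2, -5)*(-58))*p(-1, 11) = -2*(-58)*(-4) = 116*(-4) = -464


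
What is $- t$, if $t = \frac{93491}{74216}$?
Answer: $- \frac{93491}{74216} \approx -1.2597$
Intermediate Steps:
$t = \frac{93491}{74216}$ ($t = 93491 \cdot \frac{1}{74216} = \frac{93491}{74216} \approx 1.2597$)
$- t = \left(-1\right) \frac{93491}{74216} = - \frac{93491}{74216}$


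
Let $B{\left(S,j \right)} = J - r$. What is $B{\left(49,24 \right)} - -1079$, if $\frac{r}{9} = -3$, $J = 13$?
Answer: $1119$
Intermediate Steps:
$r = -27$ ($r = 9 \left(-3\right) = -27$)
$B{\left(S,j \right)} = 40$ ($B{\left(S,j \right)} = 13 - -27 = 13 + 27 = 40$)
$B{\left(49,24 \right)} - -1079 = 40 - -1079 = 40 + 1079 = 1119$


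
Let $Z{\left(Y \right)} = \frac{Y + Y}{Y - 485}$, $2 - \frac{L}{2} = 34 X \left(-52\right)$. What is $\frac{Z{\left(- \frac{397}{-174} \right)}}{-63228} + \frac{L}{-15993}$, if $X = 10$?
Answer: $- \frac{3477924345641}{1572855101818} \approx -2.2112$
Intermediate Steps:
$L = 35364$ ($L = 4 - 2 \cdot 34 \cdot 10 \left(-52\right) = 4 - 2 \cdot 340 \left(-52\right) = 4 - -35360 = 4 + 35360 = 35364$)
$Z{\left(Y \right)} = \frac{2 Y}{-485 + Y}$
$\frac{Z{\left(- \frac{397}{-174} \right)}}{-63228} + \frac{L}{-15993} = \frac{2 \left(- \frac{397}{-174}\right) \frac{1}{-485 - \frac{397}{-174}}}{-63228} + \frac{35364}{-15993} = \frac{2 \left(\left(-397\right) \left(- \frac{1}{174}\right)\right)}{-485 - - \frac{397}{174}} \left(- \frac{1}{63228}\right) + 35364 \left(- \frac{1}{15993}\right) = 2 \cdot \frac{397}{174} \frac{1}{-485 + \frac{397}{174}} \left(- \frac{1}{63228}\right) - \frac{11788}{5331} = 2 \cdot \frac{397}{174} \frac{1}{- \frac{83993}{174}} \left(- \frac{1}{63228}\right) - \frac{11788}{5331} = 2 \cdot \frac{397}{174} \left(- \frac{174}{83993}\right) \left(- \frac{1}{63228}\right) - \frac{11788}{5331} = \left(- \frac{794}{83993}\right) \left(- \frac{1}{63228}\right) - \frac{11788}{5331} = \frac{397}{2655354702} - \frac{11788}{5331} = - \frac{3477924345641}{1572855101818}$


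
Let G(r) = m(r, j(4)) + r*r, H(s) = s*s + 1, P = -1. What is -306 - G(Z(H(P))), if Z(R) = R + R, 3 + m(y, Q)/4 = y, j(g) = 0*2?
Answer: -326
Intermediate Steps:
j(g) = 0
m(y, Q) = -12 + 4*y
H(s) = 1 + s**2 (H(s) = s**2 + 1 = 1 + s**2)
Z(R) = 2*R
G(r) = -12 + r**2 + 4*r (G(r) = (-12 + 4*r) + r*r = (-12 + 4*r) + r**2 = -12 + r**2 + 4*r)
-306 - G(Z(H(P))) = -306 - (-12 + (2*(1 + (-1)**2))**2 + 4*(2*(1 + (-1)**2))) = -306 - (-12 + (2*(1 + 1))**2 + 4*(2*(1 + 1))) = -306 - (-12 + (2*2)**2 + 4*(2*2)) = -306 - (-12 + 4**2 + 4*4) = -306 - (-12 + 16 + 16) = -306 - 1*20 = -306 - 20 = -326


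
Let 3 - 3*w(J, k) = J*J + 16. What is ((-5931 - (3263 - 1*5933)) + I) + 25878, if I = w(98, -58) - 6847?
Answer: 37693/3 ≈ 12564.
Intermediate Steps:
w(J, k) = -13/3 - J²/3 (w(J, k) = 1 - (J*J + 16)/3 = 1 - (J² + 16)/3 = 1 - (16 + J²)/3 = 1 + (-16/3 - J²/3) = -13/3 - J²/3)
I = -30158/3 (I = (-13/3 - ⅓*98²) - 6847 = (-13/3 - ⅓*9604) - 6847 = (-13/3 - 9604/3) - 6847 = -9617/3 - 6847 = -30158/3 ≈ -10053.)
((-5931 - (3263 - 1*5933)) + I) + 25878 = ((-5931 - (3263 - 1*5933)) - 30158/3) + 25878 = ((-5931 - (3263 - 5933)) - 30158/3) + 25878 = ((-5931 - 1*(-2670)) - 30158/3) + 25878 = ((-5931 + 2670) - 30158/3) + 25878 = (-3261 - 30158/3) + 25878 = -39941/3 + 25878 = 37693/3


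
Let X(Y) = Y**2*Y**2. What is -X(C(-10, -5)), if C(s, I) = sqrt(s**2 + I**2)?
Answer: -15625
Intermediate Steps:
C(s, I) = sqrt(I**2 + s**2)
X(Y) = Y**4
-X(C(-10, -5)) = -(sqrt((-5)**2 + (-10)**2))**4 = -(sqrt(25 + 100))**4 = -(sqrt(125))**4 = -(5*sqrt(5))**4 = -1*15625 = -15625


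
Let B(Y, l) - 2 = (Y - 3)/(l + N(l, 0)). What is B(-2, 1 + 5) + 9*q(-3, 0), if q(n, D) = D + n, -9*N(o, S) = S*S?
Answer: -155/6 ≈ -25.833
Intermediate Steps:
N(o, S) = -S²/9 (N(o, S) = -S*S/9 = -S²/9)
B(Y, l) = 2 + (-3 + Y)/l (B(Y, l) = 2 + (Y - 3)/(l - ⅑*0²) = 2 + (-3 + Y)/(l - ⅑*0) = 2 + (-3 + Y)/(l + 0) = 2 + (-3 + Y)/l)
B(-2, 1 + 5) + 9*q(-3, 0) = (-3 - 2 + 2*(1 + 5))/(1 + 5) + 9*(0 - 3) = (-3 - 2 + 2*6)/6 + 9*(-3) = (-3 - 2 + 12)/6 - 27 = (⅙)*7 - 27 = 7/6 - 27 = -155/6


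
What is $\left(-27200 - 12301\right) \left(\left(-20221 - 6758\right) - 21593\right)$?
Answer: $1918642572$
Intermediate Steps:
$\left(-27200 - 12301\right) \left(\left(-20221 - 6758\right) - 21593\right) = - 39501 \left(\left(-20221 - 6758\right) - 21593\right) = - 39501 \left(-26979 - 21593\right) = \left(-39501\right) \left(-48572\right) = 1918642572$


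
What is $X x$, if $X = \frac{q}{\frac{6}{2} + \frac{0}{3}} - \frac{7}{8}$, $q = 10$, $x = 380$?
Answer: $\frac{5605}{6} \approx 934.17$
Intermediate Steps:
$X = \frac{59}{24}$ ($X = \frac{10}{\frac{6}{2} + \frac{0}{3}} - \frac{7}{8} = \frac{10}{6 \cdot \frac{1}{2} + 0 \cdot \frac{1}{3}} - \frac{7}{8} = \frac{10}{3 + 0} - \frac{7}{8} = \frac{10}{3} - \frac{7}{8} = \frac{59}{24} \approx 2.4583$)
$X x = \frac{59}{24} \cdot 380 = \frac{5605}{6}$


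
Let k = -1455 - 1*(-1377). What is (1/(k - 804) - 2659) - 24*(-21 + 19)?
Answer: -2302903/882 ≈ -2611.0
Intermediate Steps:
k = -78 (k = -1455 + 1377 = -78)
(1/(k - 804) - 2659) - 24*(-21 + 19) = (1/(-78 - 804) - 2659) - 24*(-21 + 19) = (1/(-882) - 2659) - 24*(-2) = (-1/882 - 2659) + 48 = -2345239/882 + 48 = -2302903/882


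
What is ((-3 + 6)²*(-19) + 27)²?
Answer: 20736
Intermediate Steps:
((-3 + 6)²*(-19) + 27)² = (3²*(-19) + 27)² = (9*(-19) + 27)² = (-171 + 27)² = (-144)² = 20736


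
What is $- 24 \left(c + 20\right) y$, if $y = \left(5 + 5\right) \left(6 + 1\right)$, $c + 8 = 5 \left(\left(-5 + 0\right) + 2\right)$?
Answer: $5040$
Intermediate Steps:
$c = -23$ ($c = -8 + 5 \left(\left(-5 + 0\right) + 2\right) = -8 + 5 \left(-5 + 2\right) = -8 + 5 \left(-3\right) = -8 - 15 = -23$)
$y = 70$ ($y = 10 \cdot 7 = 70$)
$- 24 \left(c + 20\right) y = - 24 \left(-23 + 20\right) 70 = \left(-24\right) \left(-3\right) 70 = 72 \cdot 70 = 5040$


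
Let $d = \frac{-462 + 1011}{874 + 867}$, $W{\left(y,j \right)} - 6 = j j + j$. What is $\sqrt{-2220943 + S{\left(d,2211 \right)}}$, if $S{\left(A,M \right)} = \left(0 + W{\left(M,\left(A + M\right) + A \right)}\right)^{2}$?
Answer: $\frac{\sqrt{220008355399096658569128593}}{3031081} \approx 4.8935 \cdot 10^{6}$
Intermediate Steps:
$W{\left(y,j \right)} = 6 + j + j^{2}$ ($W{\left(y,j \right)} = 6 + \left(j j + j\right) = 6 + \left(j^{2} + j\right) = 6 + \left(j + j^{2}\right) = 6 + j + j^{2}$)
$d = \frac{549}{1741} \approx 0.31534$
$S{\left(A,M \right)} = \left(6 + M + \left(M + 2 A\right)^{2} + 2 A\right)^{2}$ ($S{\left(A,M \right)} = \left(0 + \left(6 + \left(\left(A + M\right) + A\right) + \left(\left(A + M\right) + A\right)^{2}\right)\right)^{2} = \left(0 + \left(6 + \left(M + 2 A\right) + \left(M + 2 A\right)^{2}\right)\right)^{2} = \left(0 + \left(6 + M + \left(M + 2 A\right)^{2} + 2 A\right)\right)^{2} = \left(6 + M + \left(M + 2 A\right)^{2} + 2 A\right)^{2}$)
$\sqrt{-2220943 + S{\left(d,2211 \right)}} = \sqrt{-2220943 + \left(6 + 2211 + \left(2211 + 2 \cdot \frac{549}{1741}\right)^{2} + 2 \cdot \frac{549}{1741}\right)^{2}} = \sqrt{-2220943 + \left(6 + 2211 + \left(2211 + \frac{1098}{1741}\right)^{2} + \frac{1098}{1741}\right)^{2}} = \sqrt{-2220943 + \left(6 + 2211 + \left(\frac{3850449}{1741}\right)^{2} + \frac{1098}{1741}\right)^{2}} = \sqrt{-2220943 + \left(6 + 2211 + \frac{14825957501601}{3031081} + \frac{1098}{1741}\right)^{2}} = \sqrt{-2220943 + \left(\frac{14832679319796}{3031081}\right)^{2}} = \sqrt{-2220943 + \frac{220008375803903929237481616}{9187452028561}} = \sqrt{\frac{220008355399096658569128593}{9187452028561}} = \frac{\sqrt{220008355399096658569128593}}{3031081}$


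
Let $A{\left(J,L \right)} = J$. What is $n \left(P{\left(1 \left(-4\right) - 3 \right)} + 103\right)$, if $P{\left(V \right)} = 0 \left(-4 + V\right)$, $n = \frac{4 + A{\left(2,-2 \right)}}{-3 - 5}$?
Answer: $- \frac{309}{4} \approx -77.25$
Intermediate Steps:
$n = - \frac{3}{4}$ ($n = \frac{4 + 2}{-3 - 5} = \frac{6}{-8} = 6 \left(- \frac{1}{8}\right) = - \frac{3}{4} \approx -0.75$)
$P{\left(V \right)} = 0$
$n \left(P{\left(1 \left(-4\right) - 3 \right)} + 103\right) = - \frac{3 \left(0 + 103\right)}{4} = \left(- \frac{3}{4}\right) 103 = - \frac{309}{4}$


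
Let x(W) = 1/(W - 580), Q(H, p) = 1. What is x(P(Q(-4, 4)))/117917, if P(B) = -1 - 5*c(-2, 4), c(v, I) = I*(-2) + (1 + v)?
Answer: -1/63203512 ≈ -1.5822e-8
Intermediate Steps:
c(v, I) = 1 + v - 2*I (c(v, I) = -2*I + (1 + v) = 1 + v - 2*I)
P(B) = 44 (P(B) = -1 - 5*(1 - 2 - 2*4) = -1 - 5*(1 - 2 - 8) = -1 - 5*(-9) = -1 + 45 = 44)
x(W) = 1/(-580 + W)
x(P(Q(-4, 4)))/117917 = 1/((-580 + 44)*117917) = (1/117917)/(-536) = -1/536*1/117917 = -1/63203512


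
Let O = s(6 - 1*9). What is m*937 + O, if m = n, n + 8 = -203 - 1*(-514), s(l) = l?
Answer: 283908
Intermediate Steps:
O = -3 (O = 6 - 1*9 = 6 - 9 = -3)
n = 303 (n = -8 + (-203 - 1*(-514)) = -8 + (-203 + 514) = -8 + 311 = 303)
m = 303
m*937 + O = 303*937 - 3 = 283911 - 3 = 283908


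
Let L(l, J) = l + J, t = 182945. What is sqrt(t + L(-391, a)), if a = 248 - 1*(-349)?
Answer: sqrt(183151) ≈ 427.96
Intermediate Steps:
a = 597 (a = 248 + 349 = 597)
L(l, J) = J + l
sqrt(t + L(-391, a)) = sqrt(182945 + (597 - 391)) = sqrt(182945 + 206) = sqrt(183151)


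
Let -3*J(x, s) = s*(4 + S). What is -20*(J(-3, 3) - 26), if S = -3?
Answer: 540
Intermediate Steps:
J(x, s) = -s/3 (J(x, s) = -s*(4 - 3)/3 = -s/3)
-20*(J(-3, 3) - 26) = -20*(-⅓*3 - 26) = -20*(-1 - 26) = -20*(-27) = 540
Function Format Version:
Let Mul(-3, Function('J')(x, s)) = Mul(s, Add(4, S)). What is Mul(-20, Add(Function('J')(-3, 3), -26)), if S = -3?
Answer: 540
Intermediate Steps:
Function('J')(x, s) = Mul(Rational(-1, 3), s) (Function('J')(x, s) = Mul(Rational(-1, 3), Mul(s, Add(4, -3))) = Mul(Rational(-1, 3), Mul(s, 1)) = Mul(Rational(-1, 3), s))
Mul(-20, Add(Function('J')(-3, 3), -26)) = Mul(-20, Add(Mul(Rational(-1, 3), 3), -26)) = Mul(-20, Add(-1, -26)) = Mul(-20, -27) = 540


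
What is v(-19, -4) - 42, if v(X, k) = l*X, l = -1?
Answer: -23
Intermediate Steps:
v(X, k) = -X
v(-19, -4) - 42 = -1*(-19) - 42 = 19 - 42 = -23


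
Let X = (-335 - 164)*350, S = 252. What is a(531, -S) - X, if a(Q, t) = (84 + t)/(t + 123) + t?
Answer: 7499170/43 ≈ 1.7440e+5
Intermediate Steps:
X = -174650 (X = -499*350 = -174650)
a(Q, t) = t + (84 + t)/(123 + t) (a(Q, t) = (84 + t)/(123 + t) + t = t + (84 + t)/(123 + t))
a(531, -S) - X = (84 + (-1*252)**2 + 124*(-1*252))/(123 - 1*252) - 1*(-174650) = (84 + (-252)**2 + 124*(-252))/(123 - 252) + 174650 = (84 + 63504 - 31248)/(-129) + 174650 = -1/129*32340 + 174650 = -10780/43 + 174650 = 7499170/43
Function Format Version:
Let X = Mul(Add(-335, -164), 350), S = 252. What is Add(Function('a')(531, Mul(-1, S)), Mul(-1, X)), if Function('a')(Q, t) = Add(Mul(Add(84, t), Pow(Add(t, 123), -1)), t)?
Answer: Rational(7499170, 43) ≈ 1.7440e+5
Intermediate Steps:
X = -174650 (X = Mul(-499, 350) = -174650)
Function('a')(Q, t) = Add(t, Mul(Pow(Add(123, t), -1), Add(84, t))) (Function('a')(Q, t) = Add(Mul(Add(84, t), Pow(Add(123, t), -1)), t) = Add(Mul(Pow(Add(123, t), -1), Add(84, t)), t) = Add(t, Mul(Pow(Add(123, t), -1), Add(84, t))))
Add(Function('a')(531, Mul(-1, S)), Mul(-1, X)) = Add(Mul(Pow(Add(123, Mul(-1, 252)), -1), Add(84, Pow(Mul(-1, 252), 2), Mul(124, Mul(-1, 252)))), Mul(-1, -174650)) = Add(Mul(Pow(Add(123, -252), -1), Add(84, Pow(-252, 2), Mul(124, -252))), 174650) = Add(Mul(Pow(-129, -1), Add(84, 63504, -31248)), 174650) = Add(Mul(Rational(-1, 129), 32340), 174650) = Add(Rational(-10780, 43), 174650) = Rational(7499170, 43)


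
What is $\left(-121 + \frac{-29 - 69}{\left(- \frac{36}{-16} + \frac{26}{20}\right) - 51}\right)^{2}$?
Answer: $\frac{12739411161}{900601} \approx 14145.0$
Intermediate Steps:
$\left(-121 + \frac{-29 - 69}{\left(- \frac{36}{-16} + \frac{26}{20}\right) - 51}\right)^{2} = \left(-121 - \frac{98}{\left(\left(-36\right) \left(- \frac{1}{16}\right) + 26 \cdot \frac{1}{20}\right) - 51}\right)^{2} = \left(-121 - \frac{98}{\left(\frac{9}{4} + \frac{13}{10}\right) - 51}\right)^{2} = \left(-121 - \frac{98}{\frac{71}{20} - 51}\right)^{2} = \left(-121 - \frac{98}{- \frac{949}{20}}\right)^{2} = \left(-121 - - \frac{1960}{949}\right)^{2} = \left(-121 + \frac{1960}{949}\right)^{2} = \left(- \frac{112869}{949}\right)^{2} = \frac{12739411161}{900601}$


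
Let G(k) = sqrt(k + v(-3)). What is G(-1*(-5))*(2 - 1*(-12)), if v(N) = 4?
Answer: 42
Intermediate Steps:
G(k) = sqrt(4 + k) (G(k) = sqrt(k + 4) = sqrt(4 + k))
G(-1*(-5))*(2 - 1*(-12)) = sqrt(4 - 1*(-5))*(2 - 1*(-12)) = sqrt(4 + 5)*(2 + 12) = sqrt(9)*14 = 3*14 = 42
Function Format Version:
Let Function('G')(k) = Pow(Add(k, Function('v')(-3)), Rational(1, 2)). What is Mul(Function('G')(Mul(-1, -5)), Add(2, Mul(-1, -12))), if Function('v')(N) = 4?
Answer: 42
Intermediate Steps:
Function('G')(k) = Pow(Add(4, k), Rational(1, 2)) (Function('G')(k) = Pow(Add(k, 4), Rational(1, 2)) = Pow(Add(4, k), Rational(1, 2)))
Mul(Function('G')(Mul(-1, -5)), Add(2, Mul(-1, -12))) = Mul(Pow(Add(4, Mul(-1, -5)), Rational(1, 2)), Add(2, Mul(-1, -12))) = Mul(Pow(Add(4, 5), Rational(1, 2)), Add(2, 12)) = Mul(Pow(9, Rational(1, 2)), 14) = Mul(3, 14) = 42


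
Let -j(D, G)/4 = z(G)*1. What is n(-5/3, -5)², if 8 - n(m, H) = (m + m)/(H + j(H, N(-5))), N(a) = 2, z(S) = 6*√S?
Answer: 734416804/11431161 - 4335680*√2/3810387 ≈ 62.638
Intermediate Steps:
j(D, G) = -24*√G (j(D, G) = -4*6*√G = -24*√G)
n(m, H) = 8 - 2*m/(H - 24*√2) (n(m, H) = 8 - (m + m)/(H - 24*√2) = 8 - 2*m/(H - 24*√2))
n(-5/3, -5)² = (2*(-(-5)/3 - 96*√2 + 4*(-5))/(-5 - 24*√2))² = (2*(-(-5)/3 - 96*√2 - 20)/(-5 - 24*√2))² = (2*(-1*(-5/3) - 96*√2 - 20)/(-5 - 24*√2))² = (2*(5/3 - 96*√2 - 20)/(-5 - 24*√2))² = (2*(-55/3 - 96*√2)/(-5 - 24*√2))² = 4*(-55/3 - 96*√2)²/(-5 - 24*√2)²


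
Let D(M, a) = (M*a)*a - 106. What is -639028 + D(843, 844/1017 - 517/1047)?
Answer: -26834821677853273/41992478163 ≈ -6.3904e+5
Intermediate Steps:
D(M, a) = -106 + M*a² (D(M, a) = M*a² - 106 = -106 + M*a²)
-639028 + D(843, 844/1017 - 517/1047) = -639028 + (-106 + 843*(844/1017 - 517/1047)²) = -639028 + (-106 + 843*(119293/354933)²) = -639028 + (-106 + 843*(14230819849/125977434489)) = -639028 + (-106 + 3998860377569/41992478163) = -639028 - 452342307709/41992478163 = -26834821677853273/41992478163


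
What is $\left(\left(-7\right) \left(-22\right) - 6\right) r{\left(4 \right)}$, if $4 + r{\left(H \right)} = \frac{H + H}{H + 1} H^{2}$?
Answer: $\frac{15984}{5} \approx 3196.8$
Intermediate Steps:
$r{\left(H \right)} = -4 + \frac{2 H^{3}}{1 + H}$ ($r{\left(H \right)} = -4 + \frac{H + H}{H + 1} H^{2} = -4 + \frac{2 H}{1 + H} H^{2} = -4 + \frac{2 H^{3}}{1 + H}$)
$\left(\left(-7\right) \left(-22\right) - 6\right) r{\left(4 \right)} = \left(\left(-7\right) \left(-22\right) - 6\right) \frac{2 \left(-2 + 4^{3} - 8\right)}{1 + 4} = \left(154 - 6\right) \frac{2 \left(-2 + 64 - 8\right)}{5} = 148 \cdot 2 \cdot \frac{1}{5} \cdot 54 = 148 \cdot \frac{108}{5} = \frac{15984}{5}$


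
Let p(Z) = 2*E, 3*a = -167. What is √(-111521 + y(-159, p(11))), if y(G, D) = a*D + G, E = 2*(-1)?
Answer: 2*I*√250779/3 ≈ 333.85*I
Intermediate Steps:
a = -167/3 (a = (⅓)*(-167) = -167/3 ≈ -55.667)
E = -2
p(Z) = -4 (p(Z) = 2*(-2) = -4)
y(G, D) = G - 167*D/3 (y(G, D) = -167*D/3 + G = G - 167*D/3)
√(-111521 + y(-159, p(11))) = √(-111521 + (-159 - 167/3*(-4))) = √(-111521 + (-159 + 668/3)) = √(-111521 + 191/3) = √(-334372/3) = 2*I*√250779/3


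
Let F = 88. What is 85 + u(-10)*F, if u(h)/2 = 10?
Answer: 1845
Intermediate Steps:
u(h) = 20 (u(h) = 2*10 = 20)
85 + u(-10)*F = 85 + 20*88 = 85 + 1760 = 1845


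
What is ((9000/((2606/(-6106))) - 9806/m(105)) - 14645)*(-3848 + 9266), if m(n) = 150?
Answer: -6318013298604/32575 ≈ -1.9395e+8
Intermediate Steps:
((9000/((2606/(-6106))) - 9806/m(105)) - 14645)*(-3848 + 9266) = ((9000/((2606/(-6106))) - 9806/150) - 14645)*(-3848 + 9266) = ((9000/((2606*(-1/6106))) - 9806*1/150) - 14645)*5418 = ((9000/(-1303/3053) - 4903/75) - 14645)*5418 = ((9000*(-3053/1303) - 4903/75) - 14645)*5418 = ((-27477000/1303 - 4903/75) - 14645)*5418 = (-2067163609/97725 - 14645)*5418 = -3498346234/97725*5418 = -6318013298604/32575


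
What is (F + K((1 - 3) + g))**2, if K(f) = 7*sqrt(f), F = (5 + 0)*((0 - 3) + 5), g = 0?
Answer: 2 + 140*I*sqrt(2) ≈ 2.0 + 197.99*I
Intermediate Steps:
F = 10 (F = 5*(-3 + 5) = 5*2 = 10)
(F + K((1 - 3) + g))**2 = (10 + 7*sqrt((1 - 3) + 0))**2 = (10 + 7*sqrt(-2 + 0))**2 = (10 + 7*sqrt(-2))**2 = (10 + 7*(I*sqrt(2)))**2 = (10 + 7*I*sqrt(2))**2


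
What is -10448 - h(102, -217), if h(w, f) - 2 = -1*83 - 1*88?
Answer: -10279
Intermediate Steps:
h(w, f) = -169 (h(w, f) = 2 + (-1*83 - 1*88) = 2 + (-83 - 88) = 2 - 171 = -169)
-10448 - h(102, -217) = -10448 - 1*(-169) = -10448 + 169 = -10279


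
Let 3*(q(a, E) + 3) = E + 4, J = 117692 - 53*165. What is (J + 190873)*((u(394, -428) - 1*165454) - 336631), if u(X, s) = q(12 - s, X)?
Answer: -150496248040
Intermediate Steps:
J = 108947 (J = 117692 - 8745 = 108947)
q(a, E) = -5/3 + E/3 (q(a, E) = -3 + (E + 4)/3 = -3 + (4 + E)/3 = -3 + (4/3 + E/3) = -5/3 + E/3)
u(X, s) = -5/3 + X/3
(J + 190873)*((u(394, -428) - 1*165454) - 336631) = (108947 + 190873)*(((-5/3 + (⅓)*394) - 1*165454) - 336631) = 299820*(((-5/3 + 394/3) - 165454) - 336631) = 299820*((389/3 - 165454) - 336631) = 299820*(-495973/3 - 336631) = 299820*(-1505866/3) = -150496248040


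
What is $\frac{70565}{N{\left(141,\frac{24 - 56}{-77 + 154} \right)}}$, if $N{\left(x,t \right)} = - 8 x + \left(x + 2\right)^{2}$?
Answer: $\frac{70565}{19321} \approx 3.6522$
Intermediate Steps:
$N{\left(x,t \right)} = \left(2 + x\right)^{2} - 8 x$ ($N{\left(x,t \right)} = - 8 x + \left(2 + x\right)^{2} = \left(2 + x\right)^{2} - 8 x$)
$\frac{70565}{N{\left(141,\frac{24 - 56}{-77 + 154} \right)}} = \frac{70565}{\left(2 + 141\right)^{2} - 1128} = \frac{70565}{143^{2} - 1128} = \frac{70565}{20449 - 1128} = \frac{70565}{19321}$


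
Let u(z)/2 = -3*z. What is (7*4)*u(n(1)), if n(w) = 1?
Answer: -168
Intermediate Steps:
u(z) = -6*z (u(z) = 2*(-3*z) = -6*z)
(7*4)*u(n(1)) = (7*4)*(-6*1) = 28*(-6) = -168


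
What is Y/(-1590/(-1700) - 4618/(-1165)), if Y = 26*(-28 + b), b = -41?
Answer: -71060340/194059 ≈ -366.18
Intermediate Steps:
Y = -1794 (Y = 26*(-28 - 41) = 26*(-69) = -1794)
Y/(-1590/(-1700) - 4618/(-1165)) = -1794/(-1590/(-1700) - 4618/(-1165)) = -1794/(-1590*(-1/1700) - 4618*(-1/1165)) = -1794/(159/170 + 4618/1165) = -1794/194059/39610 = -1794*39610/194059 = -71060340/194059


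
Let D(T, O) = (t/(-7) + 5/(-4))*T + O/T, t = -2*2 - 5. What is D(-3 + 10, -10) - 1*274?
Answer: -7705/28 ≈ -275.18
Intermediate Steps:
t = -9 (t = -4 - 5 = -9)
D(T, O) = T/28 + O/T (D(T, O) = (-9/(-7) + 5/(-4))*T + O/T = (-9*(-1/7) + 5*(-1/4))*T + O/T = (9/7 - 5/4)*T + O/T = T/28 + O/T)
D(-3 + 10, -10) - 1*274 = ((-3 + 10)/28 - 10/(-3 + 10)) - 1*274 = ((1/28)*7 - 10/7) - 274 = (1/4 - 10*1/7) - 274 = (1/4 - 10/7) - 274 = -33/28 - 274 = -7705/28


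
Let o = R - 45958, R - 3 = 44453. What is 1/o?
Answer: -1/1502 ≈ -0.00066578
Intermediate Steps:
R = 44456 (R = 3 + 44453 = 44456)
o = -1502 (o = 44456 - 45958 = -1502)
1/o = 1/(-1502) = -1/1502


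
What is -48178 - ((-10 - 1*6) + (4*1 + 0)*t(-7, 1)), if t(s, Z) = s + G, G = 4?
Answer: -48150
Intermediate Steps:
t(s, Z) = 4 + s (t(s, Z) = s + 4 = 4 + s)
-48178 - ((-10 - 1*6) + (4*1 + 0)*t(-7, 1)) = -48178 - ((-10 - 1*6) + (4*1 + 0)*(4 - 7)) = -48178 - ((-10 - 6) + (4 + 0)*(-3)) = -48178 - (-16 + 4*(-3)) = -48178 - (-16 - 12) = -48178 - 1*(-28) = -48178 + 28 = -48150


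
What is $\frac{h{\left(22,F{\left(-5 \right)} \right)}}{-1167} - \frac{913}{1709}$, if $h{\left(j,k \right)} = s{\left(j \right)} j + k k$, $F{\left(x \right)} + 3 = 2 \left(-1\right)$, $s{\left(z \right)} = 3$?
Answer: $- \frac{1220990}{1994403} \approx -0.61221$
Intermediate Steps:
$F{\left(x \right)} = -5$ ($F{\left(x \right)} = -3 + 2 \left(-1\right) = -3 - 2 = -5$)
$h{\left(j,k \right)} = k^{2} + 3 j$ ($h{\left(j,k \right)} = 3 j + k k = 3 j + k^{2} = k^{2} + 3 j$)
$\frac{h{\left(22,F{\left(-5 \right)} \right)}}{-1167} - \frac{913}{1709} = \frac{\left(-5\right)^{2} + 3 \cdot 22}{-1167} - \frac{913}{1709} = \left(25 + 66\right) \left(- \frac{1}{1167}\right) - \frac{913}{1709} = 91 \left(- \frac{1}{1167}\right) - \frac{913}{1709} = - \frac{91}{1167} - \frac{913}{1709} = - \frac{1220990}{1994403}$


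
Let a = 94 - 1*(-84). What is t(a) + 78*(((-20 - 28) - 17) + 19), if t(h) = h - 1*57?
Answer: -3467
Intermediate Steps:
a = 178 (a = 94 + 84 = 178)
t(h) = -57 + h (t(h) = h - 57 = -57 + h)
t(a) + 78*(((-20 - 28) - 17) + 19) = (-57 + 178) + 78*(((-20 - 28) - 17) + 19) = 121 + 78*((-48 - 17) + 19) = 121 + 78*(-65 + 19) = 121 + 78*(-46) = 121 - 3588 = -3467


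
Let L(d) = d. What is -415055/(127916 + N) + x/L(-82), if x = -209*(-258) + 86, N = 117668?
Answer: -6648767591/10068944 ≈ -660.32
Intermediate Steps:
x = 54008 (x = 53922 + 86 = 54008)
-415055/(127916 + N) + x/L(-82) = -415055/(127916 + 117668) + 54008/(-82) = -415055/245584 + 54008*(-1/82) = -415055*1/245584 - 27004/41 = -415055/245584 - 27004/41 = -6648767591/10068944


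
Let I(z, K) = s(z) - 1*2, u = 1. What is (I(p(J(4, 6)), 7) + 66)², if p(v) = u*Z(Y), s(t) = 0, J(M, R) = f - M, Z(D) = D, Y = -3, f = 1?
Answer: 4096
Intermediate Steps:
J(M, R) = 1 - M
p(v) = -3 (p(v) = 1*(-3) = -3)
I(z, K) = -2 (I(z, K) = 0 - 1*2 = 0 - 2 = -2)
(I(p(J(4, 6)), 7) + 66)² = (-2 + 66)² = 64² = 4096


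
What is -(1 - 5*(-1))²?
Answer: -36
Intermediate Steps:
-(1 - 5*(-1))² = -(1 + 5)² = -1*6² = -1*36 = -36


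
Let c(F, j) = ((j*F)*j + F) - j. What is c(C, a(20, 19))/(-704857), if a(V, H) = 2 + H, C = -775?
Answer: 342571/704857 ≈ 0.48601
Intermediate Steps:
c(F, j) = F - j + F*j**2 (c(F, j) = ((F*j)*j + F) - j = (F*j**2 + F) - j = (F + F*j**2) - j = F - j + F*j**2)
c(C, a(20, 19))/(-704857) = (-775 - (2 + 19) - 775*(2 + 19)**2)/(-704857) = (-775 - 1*21 - 775*21**2)*(-1/704857) = (-775 - 21 - 775*441)*(-1/704857) = (-775 - 21 - 341775)*(-1/704857) = -342571*(-1/704857) = 342571/704857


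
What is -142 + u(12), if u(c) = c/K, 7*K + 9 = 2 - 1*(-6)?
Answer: -226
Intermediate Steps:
K = -⅐ (K = -9/7 + (2 - 1*(-6))/7 = -9/7 + (2 + 6)/7 = -9/7 + (⅐)*8 = -9/7 + 8/7 = -⅐ ≈ -0.14286)
u(c) = -7*c (u(c) = c/(-⅐) = c*(-7) = -7*c)
-142 + u(12) = -142 - 7*12 = -142 - 84 = -226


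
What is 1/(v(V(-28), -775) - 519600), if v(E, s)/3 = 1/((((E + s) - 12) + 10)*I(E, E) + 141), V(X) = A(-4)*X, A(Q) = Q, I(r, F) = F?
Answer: -74339/38626544403 ≈ -1.9246e-6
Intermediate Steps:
V(X) = -4*X
v(E, s) = 3/(141 + E*(-2 + E + s)) (v(E, s) = 3/((((E + s) - 12) + 10)*E + 141) = 3/(((-12 + E + s) + 10)*E + 141) = 3/((-2 + E + s)*E + 141) = 3/(E*(-2 + E + s) + 141) = 3/(141 + E*(-2 + E + s)))
1/(v(V(-28), -775) - 519600) = 1/(3/(141 + (-4*(-28))**2 - (-8)*(-28) - 4*(-28)*(-775)) - 519600) = 1/(3/(141 + 112**2 - 2*112 + 112*(-775)) - 519600) = 1/(3/(141 + 12544 - 224 - 86800) - 519600) = 1/(3/(-74339) - 519600) = 1/(3*(-1/74339) - 519600) = 1/(-3/74339 - 519600) = 1/(-38626544403/74339) = -74339/38626544403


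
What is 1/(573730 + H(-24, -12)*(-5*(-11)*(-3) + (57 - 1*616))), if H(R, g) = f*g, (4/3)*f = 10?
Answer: 1/638890 ≈ 1.5652e-6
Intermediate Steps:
f = 15/2 (f = (3/4)*10 = 15/2 ≈ 7.5000)
H(R, g) = 15*g/2
1/(573730 + H(-24, -12)*(-5*(-11)*(-3) + (57 - 1*616))) = 1/(573730 + ((15/2)*(-12))*(-5*(-11)*(-3) + (57 - 1*616))) = 1/(573730 - 90*(55*(-3) + (57 - 616))) = 1/(573730 - 90*(-165 - 559)) = 1/(573730 - 90*(-724)) = 1/(573730 + 65160) = 1/638890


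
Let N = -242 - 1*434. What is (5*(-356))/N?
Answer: 445/169 ≈ 2.6331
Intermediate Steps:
N = -676 (N = -242 - 434 = -676)
(5*(-356))/N = (5*(-356))/(-676) = -1780*(-1/676) = 445/169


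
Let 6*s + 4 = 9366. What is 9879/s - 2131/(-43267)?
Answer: 1292279290/202532827 ≈ 6.3806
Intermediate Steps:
s = 4681/3 (s = -2/3 + (1/6)*9366 = -2/3 + 1561 = 4681/3 ≈ 1560.3)
9879/s - 2131/(-43267) = 9879/(4681/3) - 2131/(-43267) = 9879*(3/4681) - 2131*(-1/43267) = 29637/4681 + 2131/43267 = 1292279290/202532827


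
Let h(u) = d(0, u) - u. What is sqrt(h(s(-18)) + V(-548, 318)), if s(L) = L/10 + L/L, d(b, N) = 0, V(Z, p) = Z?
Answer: 12*I*sqrt(95)/5 ≈ 23.392*I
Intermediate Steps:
s(L) = 1 + L/10 (s(L) = L*(1/10) + 1 = L/10 + 1 = 1 + L/10)
h(u) = -u (h(u) = 0 - u = -u)
sqrt(h(s(-18)) + V(-548, 318)) = sqrt(-(1 + (1/10)*(-18)) - 548) = sqrt(-(1 - 9/5) - 548) = sqrt(-1*(-4/5) - 548) = sqrt(4/5 - 548) = sqrt(-2736/5) = 12*I*sqrt(95)/5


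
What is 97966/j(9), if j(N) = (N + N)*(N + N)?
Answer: 48983/162 ≈ 302.36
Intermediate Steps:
j(N) = 4*N**2 (j(N) = (2*N)*(2*N) = 4*N**2)
97966/j(9) = 97966/((4*9**2)) = 97966/((4*81)) = 97966/324 = 97966*(1/324) = 48983/162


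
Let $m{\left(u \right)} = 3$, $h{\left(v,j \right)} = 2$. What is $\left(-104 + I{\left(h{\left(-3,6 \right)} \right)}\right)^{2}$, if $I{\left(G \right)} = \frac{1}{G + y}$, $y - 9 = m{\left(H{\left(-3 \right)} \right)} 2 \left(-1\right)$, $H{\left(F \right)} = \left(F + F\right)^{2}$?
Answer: $\frac{269361}{25} \approx 10774.0$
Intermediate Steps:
$H{\left(F \right)} = 4 F^{2}$ ($H{\left(F \right)} = \left(2 F\right)^{2} = 4 F^{2}$)
$y = 3$ ($y = 9 + 3 \cdot 2 \left(-1\right) = 9 + 6 \left(-1\right) = 9 - 6 = 3$)
$I{\left(G \right)} = \frac{1}{3 + G}$ ($I{\left(G \right)} = \frac{1}{G + 3} = \frac{1}{3 + G}$)
$\left(-104 + I{\left(h{\left(-3,6 \right)} \right)}\right)^{2} = \left(-104 + \frac{1}{3 + 2}\right)^{2} = \left(-104 + \frac{1}{5}\right)^{2} = \left(- \frac{519}{5}\right)^{2} = \frac{269361}{25}$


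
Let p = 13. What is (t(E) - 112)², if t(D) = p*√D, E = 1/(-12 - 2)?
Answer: 175447/14 - 208*I*√14 ≈ 12532.0 - 778.26*I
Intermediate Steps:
E = -1/14 (E = 1/(-14) = -1/14 ≈ -0.071429)
t(D) = 13*√D
(t(E) - 112)² = (13*√(-1/14) - 112)² = (13*(I*√14/14) - 112)² = (13*I*√14/14 - 112)² = (-112 + 13*I*√14/14)²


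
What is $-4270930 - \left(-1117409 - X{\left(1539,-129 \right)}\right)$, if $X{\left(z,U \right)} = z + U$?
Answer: $-3152111$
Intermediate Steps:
$X{\left(z,U \right)} = U + z$
$-4270930 - \left(-1117409 - X{\left(1539,-129 \right)}\right) = -4270930 - \left(-1117409 - \left(-129 + 1539\right)\right) = -4270930 - \left(-1117409 - 1410\right) = -4270930 - -1118819 = -4270930 + 1118819 = -3152111$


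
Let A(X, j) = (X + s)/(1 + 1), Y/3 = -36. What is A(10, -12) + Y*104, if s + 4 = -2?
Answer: -11230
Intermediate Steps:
s = -6 (s = -4 - 2 = -6)
Y = -108 (Y = 3*(-36) = -108)
A(X, j) = -3 + X/2 (A(X, j) = (X - 6)/(1 + 1) = (-6 + X)/2 = (-6 + X)*(½) = -3 + X/2)
A(10, -12) + Y*104 = (-3 + (½)*10) - 108*104 = (-3 + 5) - 11232 = 2 - 11232 = -11230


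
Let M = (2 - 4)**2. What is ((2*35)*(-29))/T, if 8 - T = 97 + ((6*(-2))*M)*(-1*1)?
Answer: 2030/137 ≈ 14.818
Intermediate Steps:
M = 4 (M = (-2)**2 = 4)
T = -137 (T = 8 - (97 + ((6*(-2))*4)*(-1*1)) = 8 - (97 - 12*4*(-1)) = 8 - (97 - 48*(-1)) = 8 - (97 + 48) = 8 - 1*145 = 8 - 145 = -137)
((2*35)*(-29))/T = ((2*35)*(-29))/(-137) = (70*(-29))*(-1/137) = -2030*(-1/137) = 2030/137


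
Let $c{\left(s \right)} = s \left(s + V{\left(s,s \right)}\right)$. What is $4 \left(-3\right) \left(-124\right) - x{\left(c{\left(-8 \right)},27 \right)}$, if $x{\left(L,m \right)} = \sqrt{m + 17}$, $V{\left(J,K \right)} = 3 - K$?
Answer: $1488 - 2 \sqrt{11} \approx 1481.4$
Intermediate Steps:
$c{\left(s \right)} = 3 s$ ($c{\left(s \right)} = s \left(s - \left(-3 + s\right)\right) = s 3 = 3 s$)
$x{\left(L,m \right)} = \sqrt{17 + m}$
$4 \left(-3\right) \left(-124\right) - x{\left(c{\left(-8 \right)},27 \right)} = 4 \left(-3\right) \left(-124\right) - \sqrt{17 + 27} = \left(-12\right) \left(-124\right) - \sqrt{44} = 1488 - 2 \sqrt{11}$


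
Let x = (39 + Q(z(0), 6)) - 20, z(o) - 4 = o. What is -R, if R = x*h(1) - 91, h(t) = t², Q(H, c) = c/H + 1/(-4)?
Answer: 283/4 ≈ 70.750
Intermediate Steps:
z(o) = 4 + o
Q(H, c) = -¼ + c/H (Q(H, c) = c/H + 1*(-¼) = c/H - ¼ = -¼ + c/H)
x = 81/4 (x = (39 + (6 - (4 + 0)/4)/(4 + 0)) - 20 = (39 + (6 - ¼*4)/4) - 20 = (39 + (6 - 1)/4) - 20 = (39 + (¼)*5) - 20 = (39 + 5/4) - 20 = 161/4 - 20 = 81/4 ≈ 20.250)
R = -283/4 (R = (81/4)*1² - 91 = (81/4)*1 - 91 = 81/4 - 91 = -283/4 ≈ -70.750)
-R = -1*(-283/4) = 283/4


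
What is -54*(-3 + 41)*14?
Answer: -28728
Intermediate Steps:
-54*(-3 + 41)*14 = -54*38*14 = -2052*14 = -28728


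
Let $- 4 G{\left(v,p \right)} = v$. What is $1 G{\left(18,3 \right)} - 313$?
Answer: $- \frac{635}{2} \approx -317.5$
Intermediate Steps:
$G{\left(v,p \right)} = - \frac{v}{4}$
$1 G{\left(18,3 \right)} - 313 = 1 \left(\left(- \frac{1}{4}\right) 18\right) - 313 = 1 \left(- \frac{9}{2}\right) - 313 = - \frac{9}{2} - 313 = - \frac{635}{2}$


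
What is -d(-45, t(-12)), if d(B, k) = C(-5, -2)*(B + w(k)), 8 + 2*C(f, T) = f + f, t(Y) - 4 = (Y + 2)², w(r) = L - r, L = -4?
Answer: -1377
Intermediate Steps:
w(r) = -4 - r
t(Y) = 4 + (2 + Y)² (t(Y) = 4 + (Y + 2)² = 4 + (2 + Y)²)
C(f, T) = -4 + f (C(f, T) = -4 + (f + f)/2 = -4 + (2*f)/2 = -4 + f)
d(B, k) = 36 - 9*B + 9*k (d(B, k) = (-4 - 5)*(B + (-4 - k)) = -9*(-4 + B - k) = 36 - 9*B + 9*k)
-d(-45, t(-12)) = -(36 - 9*(-45) + 9*(4 + (2 - 12)²)) = -(36 + 405 + 9*(4 + (-10)²)) = -(36 + 405 + 9*(4 + 100)) = -(36 + 405 + 9*104) = -(36 + 405 + 936) = -1*1377 = -1377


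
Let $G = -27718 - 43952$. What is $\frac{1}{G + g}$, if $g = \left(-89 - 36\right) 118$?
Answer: $- \frac{1}{86420} \approx -1.1571 \cdot 10^{-5}$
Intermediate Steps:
$g = -14750$ ($g = \left(-125\right) 118 = -14750$)
$G = -71670$
$\frac{1}{G + g} = \frac{1}{-71670 - 14750} = \frac{1}{-86420} = - \frac{1}{86420}$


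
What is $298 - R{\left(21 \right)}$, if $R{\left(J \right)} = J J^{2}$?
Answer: $-8963$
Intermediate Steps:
$R{\left(J \right)} = J^{3}$
$298 - R{\left(21 \right)} = 298 - 21^{3} = 298 - 9261 = -8963$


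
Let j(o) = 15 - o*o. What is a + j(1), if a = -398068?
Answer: -398054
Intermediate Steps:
j(o) = 15 - o²
a + j(1) = -398068 + (15 - 1*1²) = -398068 + (15 - 1*1) = -398068 + (15 - 1) = -398068 + 14 = -398054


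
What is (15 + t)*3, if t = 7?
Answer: 66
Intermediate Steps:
(15 + t)*3 = (15 + 7)*3 = 22*3 = 66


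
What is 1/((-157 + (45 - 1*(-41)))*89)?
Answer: -1/6319 ≈ -0.00015825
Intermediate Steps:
1/((-157 + (45 - 1*(-41)))*89) = 1/((-157 + (45 + 41))*89) = 1/((-157 + 86)*89) = 1/(-71*89) = 1/(-6319) = -1/6319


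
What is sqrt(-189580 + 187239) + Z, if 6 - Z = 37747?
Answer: -37741 + I*sqrt(2341) ≈ -37741.0 + 48.384*I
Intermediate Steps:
Z = -37741 (Z = 6 - 1*37747 = 6 - 37747 = -37741)
sqrt(-189580 + 187239) + Z = sqrt(-189580 + 187239) - 37741 = sqrt(-2341) - 37741 = I*sqrt(2341) - 37741 = -37741 + I*sqrt(2341)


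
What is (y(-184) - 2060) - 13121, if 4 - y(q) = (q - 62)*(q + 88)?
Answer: -38793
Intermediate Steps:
y(q) = 4 - (-62 + q)*(88 + q) (y(q) = 4 - (q - 62)*(q + 88) = 4 - (-62 + q)*(88 + q))
(y(-184) - 2060) - 13121 = ((5460 - 1*(-184)² - 26*(-184)) - 2060) - 13121 = ((5460 - 1*33856 + 4784) - 2060) - 13121 = ((5460 - 33856 + 4784) - 2060) - 13121 = (-23612 - 2060) - 13121 = -25672 - 13121 = -38793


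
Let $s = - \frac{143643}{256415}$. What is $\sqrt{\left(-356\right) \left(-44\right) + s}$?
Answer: $\frac{\sqrt{1029850056232555}}{256415} \approx 125.15$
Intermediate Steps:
$s = - \frac{143643}{256415}$ ($s = \left(-143643\right) \frac{1}{256415} = - \frac{143643}{256415} \approx -0.5602$)
$\sqrt{\left(-356\right) \left(-44\right) + s} = \sqrt{\left(-356\right) \left(-44\right) - \frac{143643}{256415}} = \sqrt{15664 - \frac{143643}{256415}} = \sqrt{\frac{4016340917}{256415}} = \frac{\sqrt{1029850056232555}}{256415}$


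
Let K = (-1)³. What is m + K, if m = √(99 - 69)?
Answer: -1 + √30 ≈ 4.4772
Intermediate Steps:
K = -1
m = √30 ≈ 5.4772
m + K = √30 - 1 = -1 + √30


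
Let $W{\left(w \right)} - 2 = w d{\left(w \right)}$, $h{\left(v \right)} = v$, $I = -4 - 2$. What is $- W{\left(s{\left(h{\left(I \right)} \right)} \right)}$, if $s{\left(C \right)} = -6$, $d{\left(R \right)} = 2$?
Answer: $10$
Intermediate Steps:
$I = -6$ ($I = -4 - 2 = -6$)
$W{\left(w \right)} = 2 + 2 w$ ($W{\left(w \right)} = 2 + w 2 = 2 + 2 w$)
$- W{\left(s{\left(h{\left(I \right)} \right)} \right)} = - (2 + 2 \left(-6\right)) = - (2 - 12) = \left(-1\right) \left(-10\right) = 10$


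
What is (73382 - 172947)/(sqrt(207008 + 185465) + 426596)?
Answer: -42474030740/181983754743 + 99565*sqrt(392473)/181983754743 ≈ -0.23305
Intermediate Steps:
(73382 - 172947)/(sqrt(207008 + 185465) + 426596) = -99565/(sqrt(392473) + 426596) = -99565/(426596 + sqrt(392473))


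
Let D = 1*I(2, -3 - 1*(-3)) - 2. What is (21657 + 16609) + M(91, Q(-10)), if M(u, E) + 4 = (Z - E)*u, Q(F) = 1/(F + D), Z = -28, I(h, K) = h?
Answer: 357231/10 ≈ 35723.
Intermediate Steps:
D = 0 (D = 1*2 - 2 = 2 - 2 = 0)
Q(F) = 1/F (Q(F) = 1/(F + 0) = 1/F)
M(u, E) = -4 + u*(-28 - E) (M(u, E) = -4 + (-28 - E)*u = -4 + u*(-28 - E))
(21657 + 16609) + M(91, Q(-10)) = (21657 + 16609) + (-4 - 28*91 - 1*91/(-10)) = 38266 + (-4 - 2548 - 1*(-⅒)*91) = 38266 + (-4 - 2548 + 91/10) = 38266 - 25429/10 = 357231/10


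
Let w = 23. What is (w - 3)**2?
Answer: 400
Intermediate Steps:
(w - 3)**2 = (23 - 3)**2 = 20**2 = 400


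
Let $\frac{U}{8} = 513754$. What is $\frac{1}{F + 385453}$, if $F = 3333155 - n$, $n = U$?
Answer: $- \frac{1}{391424} \approx -2.5548 \cdot 10^{-6}$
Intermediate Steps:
$U = 4110032$ ($U = 8 \cdot 513754 = 4110032$)
$n = 4110032$
$F = -776877$ ($F = 3333155 - 4110032 = -776877$)
$\frac{1}{F + 385453} = \frac{1}{-776877 + 385453} = \frac{1}{-391424} = - \frac{1}{391424}$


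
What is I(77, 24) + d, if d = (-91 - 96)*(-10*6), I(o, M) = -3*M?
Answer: 11148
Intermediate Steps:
d = 11220 (d = -187*(-60) = 11220)
I(77, 24) + d = -3*24 + 11220 = -72 + 11220 = 11148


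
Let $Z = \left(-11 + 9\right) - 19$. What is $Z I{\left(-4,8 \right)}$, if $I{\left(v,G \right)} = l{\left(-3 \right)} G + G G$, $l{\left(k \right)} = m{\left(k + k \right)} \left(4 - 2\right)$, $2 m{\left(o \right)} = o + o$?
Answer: $672$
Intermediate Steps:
$m{\left(o \right)} = o$ ($m{\left(o \right)} = \frac{o + o}{2} = \frac{2 o}{2} = o$)
$l{\left(k \right)} = 4 k$ ($l{\left(k \right)} = \left(k + k\right) \left(4 - 2\right) = 2 k 2 = 4 k$)
$Z = -21$ ($Z = -2 - 19 = -21$)
$I{\left(v,G \right)} = G^{2} - 12 G$ ($I{\left(v,G \right)} = 4 \left(-3\right) G + G G = - 12 G + G^{2} = G^{2} - 12 G$)
$Z I{\left(-4,8 \right)} = - 21 \cdot 8 \left(-12 + 8\right) = - 21 \cdot 8 \left(-4\right) = \left(-21\right) \left(-32\right) = 672$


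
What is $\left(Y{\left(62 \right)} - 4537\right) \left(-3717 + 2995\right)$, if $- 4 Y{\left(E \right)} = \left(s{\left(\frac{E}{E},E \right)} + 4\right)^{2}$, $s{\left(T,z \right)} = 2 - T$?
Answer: $\frac{6560453}{2} \approx 3.2802 \cdot 10^{6}$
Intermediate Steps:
$Y{\left(E \right)} = - \frac{25}{4}$ ($Y{\left(E \right)} = - \frac{\left(\left(2 - \frac{E}{E}\right) + 4\right)^{2}}{4} = - \frac{\left(\left(2 - 1\right) + 4\right)^{2}}{4} = - \frac{\left(1 + 4\right)^{2}}{4} = - \frac{5^{2}}{4} = \left(- \frac{1}{4}\right) 25 = - \frac{25}{4}$)
$\left(Y{\left(62 \right)} - 4537\right) \left(-3717 + 2995\right) = \left(- \frac{25}{4} - 4537\right) \left(-3717 + 2995\right) = \left(- \frac{18173}{4}\right) \left(-722\right) = \frac{6560453}{2}$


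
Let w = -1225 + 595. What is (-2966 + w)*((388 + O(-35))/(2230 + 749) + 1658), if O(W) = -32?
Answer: -17762578648/2979 ≈ -5.9626e+6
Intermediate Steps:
w = -630
(-2966 + w)*((388 + O(-35))/(2230 + 749) + 1658) = (-2966 - 630)*((388 - 32)/(2230 + 749) + 1658) = -3596*(356/2979 + 1658) = -3596*4939538/2979 = -17762578648/2979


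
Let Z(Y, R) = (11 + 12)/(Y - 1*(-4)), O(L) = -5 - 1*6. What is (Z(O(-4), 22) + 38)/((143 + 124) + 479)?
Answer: 243/5222 ≈ 0.046534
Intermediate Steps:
O(L) = -11 (O(L) = -5 - 6 = -11)
Z(Y, R) = 23/(4 + Y) (Z(Y, R) = 23/(Y + 4) = 23/(4 + Y))
(Z(O(-4), 22) + 38)/((143 + 124) + 479) = (23/(4 - 11) + 38)/((143 + 124) + 479) = (23/(-7) + 38)/(267 + 479) = (23*(-1/7) + 38)/746 = (-23/7 + 38)*(1/746) = (243/7)*(1/746) = 243/5222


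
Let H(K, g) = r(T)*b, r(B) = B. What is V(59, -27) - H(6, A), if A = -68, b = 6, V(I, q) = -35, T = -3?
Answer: -17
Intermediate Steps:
H(K, g) = -18 (H(K, g) = -3*6 = -18)
V(59, -27) - H(6, A) = -35 - 1*(-18) = -35 + 18 = -17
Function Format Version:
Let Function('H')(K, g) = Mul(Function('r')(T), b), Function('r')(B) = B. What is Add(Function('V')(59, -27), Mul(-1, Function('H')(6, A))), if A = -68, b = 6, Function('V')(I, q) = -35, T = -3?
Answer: -17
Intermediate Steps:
Function('H')(K, g) = -18 (Function('H')(K, g) = Mul(-3, 6) = -18)
Add(Function('V')(59, -27), Mul(-1, Function('H')(6, A))) = Add(-35, Mul(-1, -18)) = Add(-35, 18) = -17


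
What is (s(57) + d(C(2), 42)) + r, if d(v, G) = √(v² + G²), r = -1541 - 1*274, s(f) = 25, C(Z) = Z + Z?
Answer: -1790 + 2*√445 ≈ -1747.8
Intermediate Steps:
C(Z) = 2*Z
r = -1815 (r = -1541 - 274 = -1815)
d(v, G) = √(G² + v²)
(s(57) + d(C(2), 42)) + r = (25 + √(42² + (2*2)²)) - 1815 = (25 + √(1764 + 4²)) - 1815 = (25 + √(1764 + 16)) - 1815 = (25 + √1780) - 1815 = (25 + 2*√445) - 1815 = -1790 + 2*√445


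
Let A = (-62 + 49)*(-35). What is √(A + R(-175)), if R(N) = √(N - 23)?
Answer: √(455 + 3*I*√22) ≈ 21.333 + 0.3298*I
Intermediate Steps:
A = 455 (A = -13*(-35) = 455)
R(N) = √(-23 + N)
√(A + R(-175)) = √(455 + √(-23 - 175)) = √(455 + √(-198)) = √(455 + 3*I*√22)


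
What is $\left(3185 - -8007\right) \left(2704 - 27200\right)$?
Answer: $-274159232$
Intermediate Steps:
$\left(3185 - -8007\right) \left(2704 - 27200\right) = \left(3185 + \left(-866 + 8873\right)\right) \left(-24496\right) = \left(3185 + 8007\right) \left(-24496\right) = 11192 \left(-24496\right) = -274159232$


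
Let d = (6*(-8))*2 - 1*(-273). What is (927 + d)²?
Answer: 1218816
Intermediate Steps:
d = 177 (d = -48*2 + 273 = -96 + 273 = 177)
(927 + d)² = (927 + 177)² = 1104² = 1218816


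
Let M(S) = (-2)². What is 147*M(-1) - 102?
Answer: 486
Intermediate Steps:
M(S) = 4
147*M(-1) - 102 = 147*4 - 102 = 588 - 102 = 486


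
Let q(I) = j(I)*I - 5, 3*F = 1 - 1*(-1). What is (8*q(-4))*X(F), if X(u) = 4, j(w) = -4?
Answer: 352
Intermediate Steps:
F = ⅔ (F = (1 - 1*(-1))/3 = (1 + 1)/3 = (⅓)*2 = ⅔ ≈ 0.66667)
q(I) = -5 - 4*I (q(I) = -4*I - 5 = -5 - 4*I)
(8*q(-4))*X(F) = (8*(-5 - 4*(-4)))*4 = (8*(-5 + 16))*4 = (8*11)*4 = 88*4 = 352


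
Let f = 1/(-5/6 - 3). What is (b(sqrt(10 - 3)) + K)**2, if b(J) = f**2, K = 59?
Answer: 976375009/279841 ≈ 3489.0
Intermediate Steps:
f = -6/23 (f = 1/(-5*1/6 - 3) = 1/(-5/6 - 3) = 1/(-23/6) = -6/23 ≈ -0.26087)
b(J) = 36/529 (b(J) = (-6/23)**2 = 36/529)
(b(sqrt(10 - 3)) + K)**2 = (36/529 + 59)**2 = (31247/529)**2 = 976375009/279841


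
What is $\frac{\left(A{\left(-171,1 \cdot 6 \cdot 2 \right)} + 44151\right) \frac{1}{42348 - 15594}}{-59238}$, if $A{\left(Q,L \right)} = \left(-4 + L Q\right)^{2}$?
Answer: $- \frac{4271287}{1584853452} \approx -0.0026951$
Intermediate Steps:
$\frac{\left(A{\left(-171,1 \cdot 6 \cdot 2 \right)} + 44151\right) \frac{1}{42348 - 15594}}{-59238} = \frac{\left(\left(-4 + 1 \cdot 6 \cdot 2 \left(-171\right)\right)^{2} + 44151\right) \frac{1}{42348 - 15594}}{-59238} = \frac{\left(-4 + 6 \cdot 2 \left(-171\right)\right)^{2} + 44151}{26754} \left(- \frac{1}{59238}\right) = \left(\left(-4 + 12 \left(-171\right)\right)^{2} + 44151\right) \frac{1}{26754} \left(- \frac{1}{59238}\right) = \left(\left(-4 - 2052\right)^{2} + 44151\right) \frac{1}{26754} \left(- \frac{1}{59238}\right) = \left(\left(-2056\right)^{2} + 44151\right) \frac{1}{26754} \left(- \frac{1}{59238}\right) = \left(4227136 + 44151\right) \frac{1}{26754} \left(- \frac{1}{59238}\right) = 4271287 \cdot \frac{1}{26754} \left(- \frac{1}{59238}\right) = \frac{4271287}{26754} \left(- \frac{1}{59238}\right) = - \frac{4271287}{1584853452}$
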